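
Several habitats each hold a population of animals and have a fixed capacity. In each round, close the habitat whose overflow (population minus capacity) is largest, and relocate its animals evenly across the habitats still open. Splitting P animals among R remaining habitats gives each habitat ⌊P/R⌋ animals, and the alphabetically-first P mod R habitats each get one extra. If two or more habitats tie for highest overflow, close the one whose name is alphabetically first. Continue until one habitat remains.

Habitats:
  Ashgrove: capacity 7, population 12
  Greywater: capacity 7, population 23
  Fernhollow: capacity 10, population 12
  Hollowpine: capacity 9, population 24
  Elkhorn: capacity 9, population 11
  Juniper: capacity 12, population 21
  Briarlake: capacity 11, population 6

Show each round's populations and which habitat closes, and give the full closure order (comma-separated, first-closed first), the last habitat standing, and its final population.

Closure order: Greywater, Hollowpine, Juniper, Ashgrove, Elkhorn, Fernhollow
Last habitat: Briarlake with 109 animals

Round 1: Ashgrove=12 Briarlake=6 Elkhorn=11 Fernhollow=12 Greywater=23 Hollowpine=24 Juniper=21 → close Greywater (overflow 16)
  23÷6 = 3 each, +1 to first 5
Round 2: Ashgrove=16 Briarlake=10 Elkhorn=15 Fernhollow=16 Hollowpine=28 Juniper=24 → close Hollowpine (overflow 19)
  28÷5 = 5 each, +1 to first 3
Round 3: Ashgrove=22 Briarlake=16 Elkhorn=21 Fernhollow=21 Juniper=29 → close Juniper (overflow 17)
  29÷4 = 7 each, +1 to first 1
Round 4: Ashgrove=30 Briarlake=23 Elkhorn=28 Fernhollow=28 → close Ashgrove (overflow 23)
  30÷3 = 10 each, +1 to first 0
Round 5: Briarlake=33 Elkhorn=38 Fernhollow=38 → close Elkhorn (overflow 29)
  38÷2 = 19 each, +1 to first 0
Round 6: Briarlake=52 Fernhollow=57 → close Fernhollow (overflow 47)
  57÷1 = 57 each, +1 to first 0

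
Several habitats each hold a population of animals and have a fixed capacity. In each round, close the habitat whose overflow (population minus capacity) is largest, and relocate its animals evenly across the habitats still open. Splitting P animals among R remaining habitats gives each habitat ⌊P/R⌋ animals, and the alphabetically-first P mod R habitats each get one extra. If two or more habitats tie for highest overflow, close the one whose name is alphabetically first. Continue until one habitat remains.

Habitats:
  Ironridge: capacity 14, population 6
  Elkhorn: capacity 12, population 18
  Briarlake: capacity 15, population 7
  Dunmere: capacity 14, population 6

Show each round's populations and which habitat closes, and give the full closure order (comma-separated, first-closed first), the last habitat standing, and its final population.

Round 1: Briarlake=7 Dunmere=6 Elkhorn=18 Ironridge=6 → close Elkhorn (overflow 6)
  18÷3 = 6 each, +1 to first 0
Round 2: Briarlake=13 Dunmere=12 Ironridge=12 → close Briarlake (overflow -2)
  13÷2 = 6 each, +1 to first 1
Round 3: Dunmere=19 Ironridge=18 → close Dunmere (overflow 5)
  19÷1 = 19 each, +1 to first 0

Closure order: Elkhorn, Briarlake, Dunmere
Last habitat: Ironridge with 37 animals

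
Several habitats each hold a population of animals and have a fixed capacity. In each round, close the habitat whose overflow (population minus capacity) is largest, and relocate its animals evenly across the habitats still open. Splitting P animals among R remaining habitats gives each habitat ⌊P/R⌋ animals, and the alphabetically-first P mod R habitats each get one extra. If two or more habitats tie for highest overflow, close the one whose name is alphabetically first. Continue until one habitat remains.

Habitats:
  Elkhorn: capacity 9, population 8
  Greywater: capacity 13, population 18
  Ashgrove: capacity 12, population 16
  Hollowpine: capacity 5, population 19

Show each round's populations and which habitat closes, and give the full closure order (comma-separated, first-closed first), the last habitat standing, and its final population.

Round 1: Ashgrove=16 Elkhorn=8 Greywater=18 Hollowpine=19 → close Hollowpine (overflow 14)
  19÷3 = 6 each, +1 to first 1
Round 2: Ashgrove=23 Elkhorn=14 Greywater=24 → close Ashgrove (overflow 11)
  23÷2 = 11 each, +1 to first 1
Round 3: Elkhorn=26 Greywater=35 → close Greywater (overflow 22)
  35÷1 = 35 each, +1 to first 0

Closure order: Hollowpine, Ashgrove, Greywater
Last habitat: Elkhorn with 61 animals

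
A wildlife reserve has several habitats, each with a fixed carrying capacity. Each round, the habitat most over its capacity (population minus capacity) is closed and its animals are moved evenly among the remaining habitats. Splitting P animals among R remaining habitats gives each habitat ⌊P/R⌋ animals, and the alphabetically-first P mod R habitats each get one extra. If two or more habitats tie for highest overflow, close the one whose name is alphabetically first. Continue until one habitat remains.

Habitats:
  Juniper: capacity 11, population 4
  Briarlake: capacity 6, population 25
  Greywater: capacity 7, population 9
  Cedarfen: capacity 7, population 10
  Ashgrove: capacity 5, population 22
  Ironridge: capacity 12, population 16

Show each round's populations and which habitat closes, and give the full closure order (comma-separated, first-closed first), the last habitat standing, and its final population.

Round 1: Ashgrove=22 Briarlake=25 Cedarfen=10 Greywater=9 Ironridge=16 Juniper=4 → close Briarlake (overflow 19)
  25÷5 = 5 each, +1 to first 0
Round 2: Ashgrove=27 Cedarfen=15 Greywater=14 Ironridge=21 Juniper=9 → close Ashgrove (overflow 22)
  27÷4 = 6 each, +1 to first 3
Round 3: Cedarfen=22 Greywater=21 Ironridge=28 Juniper=15 → close Ironridge (overflow 16)
  28÷3 = 9 each, +1 to first 1
Round 4: Cedarfen=32 Greywater=30 Juniper=24 → close Cedarfen (overflow 25)
  32÷2 = 16 each, +1 to first 0
Round 5: Greywater=46 Juniper=40 → close Greywater (overflow 39)
  46÷1 = 46 each, +1 to first 0

Closure order: Briarlake, Ashgrove, Ironridge, Cedarfen, Greywater
Last habitat: Juniper with 86 animals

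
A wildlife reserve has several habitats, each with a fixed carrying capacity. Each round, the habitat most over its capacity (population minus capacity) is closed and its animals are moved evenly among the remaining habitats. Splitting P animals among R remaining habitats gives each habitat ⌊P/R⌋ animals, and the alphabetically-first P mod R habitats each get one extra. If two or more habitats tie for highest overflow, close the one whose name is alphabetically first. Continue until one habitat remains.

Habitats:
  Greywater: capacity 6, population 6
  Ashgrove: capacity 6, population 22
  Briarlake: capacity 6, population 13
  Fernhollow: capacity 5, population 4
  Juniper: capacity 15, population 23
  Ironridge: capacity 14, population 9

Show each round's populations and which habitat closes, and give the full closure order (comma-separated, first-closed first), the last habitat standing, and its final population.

Closure order: Ashgrove, Briarlake, Juniper, Fernhollow, Greywater
Last habitat: Ironridge with 77 animals

Round 1: Ashgrove=22 Briarlake=13 Fernhollow=4 Greywater=6 Ironridge=9 Juniper=23 → close Ashgrove (overflow 16)
  22÷5 = 4 each, +1 to first 2
Round 2: Briarlake=18 Fernhollow=9 Greywater=10 Ironridge=13 Juniper=27 → close Briarlake (overflow 12)
  18÷4 = 4 each, +1 to first 2
Round 3: Fernhollow=14 Greywater=15 Ironridge=17 Juniper=31 → close Juniper (overflow 16)
  31÷3 = 10 each, +1 to first 1
Round 4: Fernhollow=25 Greywater=25 Ironridge=27 → close Fernhollow (overflow 20)
  25÷2 = 12 each, +1 to first 1
Round 5: Greywater=38 Ironridge=39 → close Greywater (overflow 32)
  38÷1 = 38 each, +1 to first 0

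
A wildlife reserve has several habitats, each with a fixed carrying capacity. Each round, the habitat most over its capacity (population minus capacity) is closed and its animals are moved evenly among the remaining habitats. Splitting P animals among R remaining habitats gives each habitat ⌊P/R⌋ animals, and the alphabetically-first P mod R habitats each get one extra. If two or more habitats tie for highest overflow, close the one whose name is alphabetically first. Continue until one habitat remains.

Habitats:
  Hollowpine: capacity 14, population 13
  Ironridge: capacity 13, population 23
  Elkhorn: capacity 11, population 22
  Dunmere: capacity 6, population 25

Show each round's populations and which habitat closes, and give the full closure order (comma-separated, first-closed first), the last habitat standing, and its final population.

Round 1: Dunmere=25 Elkhorn=22 Hollowpine=13 Ironridge=23 → close Dunmere (overflow 19)
  25÷3 = 8 each, +1 to first 1
Round 2: Elkhorn=31 Hollowpine=21 Ironridge=31 → close Elkhorn (overflow 20)
  31÷2 = 15 each, +1 to first 1
Round 3: Hollowpine=37 Ironridge=46 → close Ironridge (overflow 33)
  46÷1 = 46 each, +1 to first 0

Closure order: Dunmere, Elkhorn, Ironridge
Last habitat: Hollowpine with 83 animals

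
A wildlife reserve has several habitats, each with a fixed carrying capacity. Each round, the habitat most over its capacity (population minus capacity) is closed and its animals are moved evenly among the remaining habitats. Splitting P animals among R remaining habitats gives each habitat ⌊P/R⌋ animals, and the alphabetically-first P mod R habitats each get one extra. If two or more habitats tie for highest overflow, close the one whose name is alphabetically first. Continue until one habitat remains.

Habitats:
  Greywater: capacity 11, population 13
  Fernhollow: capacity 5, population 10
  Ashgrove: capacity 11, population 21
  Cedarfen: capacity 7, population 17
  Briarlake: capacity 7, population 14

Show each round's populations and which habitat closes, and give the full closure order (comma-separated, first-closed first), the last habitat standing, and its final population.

Closure order: Ashgrove, Cedarfen, Briarlake, Fernhollow
Last habitat: Greywater with 75 animals

Round 1: Ashgrove=21 Briarlake=14 Cedarfen=17 Fernhollow=10 Greywater=13 → close Ashgrove (overflow 10)
  21÷4 = 5 each, +1 to first 1
Round 2: Briarlake=20 Cedarfen=22 Fernhollow=15 Greywater=18 → close Cedarfen (overflow 15)
  22÷3 = 7 each, +1 to first 1
Round 3: Briarlake=28 Fernhollow=22 Greywater=25 → close Briarlake (overflow 21)
  28÷2 = 14 each, +1 to first 0
Round 4: Fernhollow=36 Greywater=39 → close Fernhollow (overflow 31)
  36÷1 = 36 each, +1 to first 0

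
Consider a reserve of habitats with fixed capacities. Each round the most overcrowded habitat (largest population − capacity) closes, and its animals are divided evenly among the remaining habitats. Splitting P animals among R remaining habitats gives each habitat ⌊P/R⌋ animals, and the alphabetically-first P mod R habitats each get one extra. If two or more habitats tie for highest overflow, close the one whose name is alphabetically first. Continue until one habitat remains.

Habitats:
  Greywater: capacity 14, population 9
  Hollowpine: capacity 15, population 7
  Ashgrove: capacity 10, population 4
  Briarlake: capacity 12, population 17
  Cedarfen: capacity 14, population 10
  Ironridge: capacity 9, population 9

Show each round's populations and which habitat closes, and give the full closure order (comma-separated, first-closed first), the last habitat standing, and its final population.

Closure order: Briarlake, Ironridge, Cedarfen, Ashgrove, Greywater
Last habitat: Hollowpine with 56 animals

Round 1: Ashgrove=4 Briarlake=17 Cedarfen=10 Greywater=9 Hollowpine=7 Ironridge=9 → close Briarlake (overflow 5)
  17÷5 = 3 each, +1 to first 2
Round 2: Ashgrove=8 Cedarfen=14 Greywater=12 Hollowpine=10 Ironridge=12 → close Ironridge (overflow 3)
  12÷4 = 3 each, +1 to first 0
Round 3: Ashgrove=11 Cedarfen=17 Greywater=15 Hollowpine=13 → close Cedarfen (overflow 3)
  17÷3 = 5 each, +1 to first 2
Round 4: Ashgrove=17 Greywater=21 Hollowpine=18 → close Ashgrove (overflow 7)
  17÷2 = 8 each, +1 to first 1
Round 5: Greywater=30 Hollowpine=26 → close Greywater (overflow 16)
  30÷1 = 30 each, +1 to first 0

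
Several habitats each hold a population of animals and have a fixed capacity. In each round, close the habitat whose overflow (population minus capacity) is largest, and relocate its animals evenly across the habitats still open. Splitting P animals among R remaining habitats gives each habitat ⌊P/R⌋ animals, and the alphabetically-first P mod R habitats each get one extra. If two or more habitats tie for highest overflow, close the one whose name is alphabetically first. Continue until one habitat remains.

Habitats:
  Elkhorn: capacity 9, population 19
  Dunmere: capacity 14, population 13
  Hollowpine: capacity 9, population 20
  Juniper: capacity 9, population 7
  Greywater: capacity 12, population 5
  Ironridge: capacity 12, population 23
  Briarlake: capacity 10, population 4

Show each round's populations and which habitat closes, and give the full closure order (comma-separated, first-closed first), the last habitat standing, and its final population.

Round 1: Briarlake=4 Dunmere=13 Elkhorn=19 Greywater=5 Hollowpine=20 Ironridge=23 Juniper=7 → close Hollowpine (overflow 11)
  20÷6 = 3 each, +1 to first 2
Round 2: Briarlake=8 Dunmere=17 Elkhorn=22 Greywater=8 Ironridge=26 Juniper=10 → close Ironridge (overflow 14)
  26÷5 = 5 each, +1 to first 1
Round 3: Briarlake=14 Dunmere=22 Elkhorn=27 Greywater=13 Juniper=15 → close Elkhorn (overflow 18)
  27÷4 = 6 each, +1 to first 3
Round 4: Briarlake=21 Dunmere=29 Greywater=20 Juniper=21 → close Dunmere (overflow 15)
  29÷3 = 9 each, +1 to first 2
Round 5: Briarlake=31 Greywater=30 Juniper=30 → close Briarlake (overflow 21)
  31÷2 = 15 each, +1 to first 1
Round 6: Greywater=46 Juniper=45 → close Juniper (overflow 36)
  45÷1 = 45 each, +1 to first 0

Closure order: Hollowpine, Ironridge, Elkhorn, Dunmere, Briarlake, Juniper
Last habitat: Greywater with 91 animals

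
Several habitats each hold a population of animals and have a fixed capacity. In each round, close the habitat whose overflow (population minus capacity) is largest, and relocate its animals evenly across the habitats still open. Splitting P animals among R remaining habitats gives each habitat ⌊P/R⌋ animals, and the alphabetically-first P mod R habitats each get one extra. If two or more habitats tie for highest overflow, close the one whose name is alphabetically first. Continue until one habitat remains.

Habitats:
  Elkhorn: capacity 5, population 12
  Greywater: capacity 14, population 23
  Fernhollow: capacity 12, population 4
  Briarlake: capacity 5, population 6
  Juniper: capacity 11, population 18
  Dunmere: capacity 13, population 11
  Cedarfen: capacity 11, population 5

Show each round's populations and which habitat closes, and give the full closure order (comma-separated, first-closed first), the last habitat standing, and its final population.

Round 1: Briarlake=6 Cedarfen=5 Dunmere=11 Elkhorn=12 Fernhollow=4 Greywater=23 Juniper=18 → close Greywater (overflow 9)
  23÷6 = 3 each, +1 to first 5
Round 2: Briarlake=10 Cedarfen=9 Dunmere=15 Elkhorn=16 Fernhollow=8 Juniper=21 → close Elkhorn (overflow 11)
  16÷5 = 3 each, +1 to first 1
Round 3: Briarlake=14 Cedarfen=12 Dunmere=18 Fernhollow=11 Juniper=24 → close Juniper (overflow 13)
  24÷4 = 6 each, +1 to first 0
Round 4: Briarlake=20 Cedarfen=18 Dunmere=24 Fernhollow=17 → close Briarlake (overflow 15)
  20÷3 = 6 each, +1 to first 2
Round 5: Cedarfen=25 Dunmere=31 Fernhollow=23 → close Dunmere (overflow 18)
  31÷2 = 15 each, +1 to first 1
Round 6: Cedarfen=41 Fernhollow=38 → close Cedarfen (overflow 30)
  41÷1 = 41 each, +1 to first 0

Closure order: Greywater, Elkhorn, Juniper, Briarlake, Dunmere, Cedarfen
Last habitat: Fernhollow with 79 animals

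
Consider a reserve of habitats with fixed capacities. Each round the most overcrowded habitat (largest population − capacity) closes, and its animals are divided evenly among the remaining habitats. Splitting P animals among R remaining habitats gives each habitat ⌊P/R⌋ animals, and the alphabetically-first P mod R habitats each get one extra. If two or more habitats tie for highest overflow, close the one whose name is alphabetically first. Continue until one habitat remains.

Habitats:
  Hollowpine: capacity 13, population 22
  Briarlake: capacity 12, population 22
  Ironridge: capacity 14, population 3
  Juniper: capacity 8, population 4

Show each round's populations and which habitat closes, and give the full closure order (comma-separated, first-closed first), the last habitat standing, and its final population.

Closure order: Briarlake, Hollowpine, Juniper
Last habitat: Ironridge with 51 animals

Round 1: Briarlake=22 Hollowpine=22 Ironridge=3 Juniper=4 → close Briarlake (overflow 10)
  22÷3 = 7 each, +1 to first 1
Round 2: Hollowpine=30 Ironridge=10 Juniper=11 → close Hollowpine (overflow 17)
  30÷2 = 15 each, +1 to first 0
Round 3: Ironridge=25 Juniper=26 → close Juniper (overflow 18)
  26÷1 = 26 each, +1 to first 0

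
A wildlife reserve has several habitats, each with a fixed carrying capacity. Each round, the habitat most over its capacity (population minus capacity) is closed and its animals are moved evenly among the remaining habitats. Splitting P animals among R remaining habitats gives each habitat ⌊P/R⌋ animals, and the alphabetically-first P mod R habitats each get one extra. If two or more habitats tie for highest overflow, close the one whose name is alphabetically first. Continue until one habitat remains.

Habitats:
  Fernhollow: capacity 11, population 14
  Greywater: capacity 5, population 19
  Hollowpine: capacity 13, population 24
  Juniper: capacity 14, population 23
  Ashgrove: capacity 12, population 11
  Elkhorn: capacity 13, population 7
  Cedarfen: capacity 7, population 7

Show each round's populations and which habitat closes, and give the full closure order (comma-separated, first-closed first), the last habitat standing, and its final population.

Round 1: Ashgrove=11 Cedarfen=7 Elkhorn=7 Fernhollow=14 Greywater=19 Hollowpine=24 Juniper=23 → close Greywater (overflow 14)
  19÷6 = 3 each, +1 to first 1
Round 2: Ashgrove=15 Cedarfen=10 Elkhorn=10 Fernhollow=17 Hollowpine=27 Juniper=26 → close Hollowpine (overflow 14)
  27÷5 = 5 each, +1 to first 2
Round 3: Ashgrove=21 Cedarfen=16 Elkhorn=15 Fernhollow=22 Juniper=31 → close Juniper (overflow 17)
  31÷4 = 7 each, +1 to first 3
Round 4: Ashgrove=29 Cedarfen=24 Elkhorn=23 Fernhollow=29 → close Fernhollow (overflow 18)
  29÷3 = 9 each, +1 to first 2
Round 5: Ashgrove=39 Cedarfen=34 Elkhorn=32 → close Ashgrove (overflow 27)
  39÷2 = 19 each, +1 to first 1
Round 6: Cedarfen=54 Elkhorn=51 → close Cedarfen (overflow 47)
  54÷1 = 54 each, +1 to first 0

Closure order: Greywater, Hollowpine, Juniper, Fernhollow, Ashgrove, Cedarfen
Last habitat: Elkhorn with 105 animals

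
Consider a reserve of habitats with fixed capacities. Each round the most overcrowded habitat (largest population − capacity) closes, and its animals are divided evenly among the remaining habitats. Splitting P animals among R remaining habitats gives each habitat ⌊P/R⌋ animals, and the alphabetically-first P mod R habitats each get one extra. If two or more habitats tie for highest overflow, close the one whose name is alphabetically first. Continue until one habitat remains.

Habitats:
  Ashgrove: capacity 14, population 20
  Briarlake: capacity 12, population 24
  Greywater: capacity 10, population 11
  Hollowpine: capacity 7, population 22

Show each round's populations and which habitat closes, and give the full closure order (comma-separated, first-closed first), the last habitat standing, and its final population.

Round 1: Ashgrove=20 Briarlake=24 Greywater=11 Hollowpine=22 → close Hollowpine (overflow 15)
  22÷3 = 7 each, +1 to first 1
Round 2: Ashgrove=28 Briarlake=31 Greywater=18 → close Briarlake (overflow 19)
  31÷2 = 15 each, +1 to first 1
Round 3: Ashgrove=44 Greywater=33 → close Ashgrove (overflow 30)
  44÷1 = 44 each, +1 to first 0

Closure order: Hollowpine, Briarlake, Ashgrove
Last habitat: Greywater with 77 animals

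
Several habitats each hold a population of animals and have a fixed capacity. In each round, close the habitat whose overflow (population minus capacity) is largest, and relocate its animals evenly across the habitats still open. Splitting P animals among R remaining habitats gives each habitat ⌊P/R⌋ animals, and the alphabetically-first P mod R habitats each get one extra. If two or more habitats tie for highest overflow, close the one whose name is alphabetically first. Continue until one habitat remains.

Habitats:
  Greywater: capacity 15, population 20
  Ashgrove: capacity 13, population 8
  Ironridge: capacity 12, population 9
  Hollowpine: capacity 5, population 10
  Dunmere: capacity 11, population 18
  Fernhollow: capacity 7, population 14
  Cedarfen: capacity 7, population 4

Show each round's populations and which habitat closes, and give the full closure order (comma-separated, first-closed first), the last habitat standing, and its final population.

Round 1: Ashgrove=8 Cedarfen=4 Dunmere=18 Fernhollow=14 Greywater=20 Hollowpine=10 Ironridge=9 → close Dunmere (overflow 7)
  18÷6 = 3 each, +1 to first 0
Round 2: Ashgrove=11 Cedarfen=7 Fernhollow=17 Greywater=23 Hollowpine=13 Ironridge=12 → close Fernhollow (overflow 10)
  17÷5 = 3 each, +1 to first 2
Round 3: Ashgrove=15 Cedarfen=11 Greywater=26 Hollowpine=16 Ironridge=15 → close Greywater (overflow 11)
  26÷4 = 6 each, +1 to first 2
Round 4: Ashgrove=22 Cedarfen=18 Hollowpine=22 Ironridge=21 → close Hollowpine (overflow 17)
  22÷3 = 7 each, +1 to first 1
Round 5: Ashgrove=30 Cedarfen=25 Ironridge=28 → close Cedarfen (overflow 18)
  25÷2 = 12 each, +1 to first 1
Round 6: Ashgrove=43 Ironridge=40 → close Ashgrove (overflow 30)
  43÷1 = 43 each, +1 to first 0

Closure order: Dunmere, Fernhollow, Greywater, Hollowpine, Cedarfen, Ashgrove
Last habitat: Ironridge with 83 animals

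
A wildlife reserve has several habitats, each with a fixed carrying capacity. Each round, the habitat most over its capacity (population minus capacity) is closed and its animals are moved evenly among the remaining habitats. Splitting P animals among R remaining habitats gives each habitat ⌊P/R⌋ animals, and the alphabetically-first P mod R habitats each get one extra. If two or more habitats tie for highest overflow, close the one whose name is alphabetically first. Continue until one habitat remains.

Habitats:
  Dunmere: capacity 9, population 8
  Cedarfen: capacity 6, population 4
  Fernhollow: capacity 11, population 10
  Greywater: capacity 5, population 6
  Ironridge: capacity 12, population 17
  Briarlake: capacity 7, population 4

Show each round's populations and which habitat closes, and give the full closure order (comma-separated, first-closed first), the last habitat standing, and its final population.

Round 1: Briarlake=4 Cedarfen=4 Dunmere=8 Fernhollow=10 Greywater=6 Ironridge=17 → close Ironridge (overflow 5)
  17÷5 = 3 each, +1 to first 2
Round 2: Briarlake=8 Cedarfen=8 Dunmere=11 Fernhollow=13 Greywater=9 → close Greywater (overflow 4)
  9÷4 = 2 each, +1 to first 1
Round 3: Briarlake=11 Cedarfen=10 Dunmere=13 Fernhollow=15 → close Briarlake (overflow 4)
  11÷3 = 3 each, +1 to first 2
Round 4: Cedarfen=14 Dunmere=17 Fernhollow=18 → close Cedarfen (overflow 8)
  14÷2 = 7 each, +1 to first 0
Round 5: Dunmere=24 Fernhollow=25 → close Dunmere (overflow 15)
  24÷1 = 24 each, +1 to first 0

Closure order: Ironridge, Greywater, Briarlake, Cedarfen, Dunmere
Last habitat: Fernhollow with 49 animals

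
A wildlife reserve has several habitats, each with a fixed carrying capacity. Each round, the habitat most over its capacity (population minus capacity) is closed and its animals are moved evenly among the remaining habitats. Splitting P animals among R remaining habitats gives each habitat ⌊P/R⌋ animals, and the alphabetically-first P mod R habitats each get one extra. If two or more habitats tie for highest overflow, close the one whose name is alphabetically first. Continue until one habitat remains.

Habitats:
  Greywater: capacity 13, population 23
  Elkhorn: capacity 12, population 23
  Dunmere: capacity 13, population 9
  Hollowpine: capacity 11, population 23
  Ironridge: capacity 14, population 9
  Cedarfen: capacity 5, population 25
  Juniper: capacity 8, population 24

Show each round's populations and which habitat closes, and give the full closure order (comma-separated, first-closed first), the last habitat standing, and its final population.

Closure order: Cedarfen, Juniper, Elkhorn, Hollowpine, Greywater, Dunmere
Last habitat: Ironridge with 136 animals

Round 1: Cedarfen=25 Dunmere=9 Elkhorn=23 Greywater=23 Hollowpine=23 Ironridge=9 Juniper=24 → close Cedarfen (overflow 20)
  25÷6 = 4 each, +1 to first 1
Round 2: Dunmere=14 Elkhorn=27 Greywater=27 Hollowpine=27 Ironridge=13 Juniper=28 → close Juniper (overflow 20)
  28÷5 = 5 each, +1 to first 3
Round 3: Dunmere=20 Elkhorn=33 Greywater=33 Hollowpine=32 Ironridge=18 → close Elkhorn (overflow 21)
  33÷4 = 8 each, +1 to first 1
Round 4: Dunmere=29 Greywater=41 Hollowpine=40 Ironridge=26 → close Hollowpine (overflow 29)
  40÷3 = 13 each, +1 to first 1
Round 5: Dunmere=43 Greywater=54 Ironridge=39 → close Greywater (overflow 41)
  54÷2 = 27 each, +1 to first 0
Round 6: Dunmere=70 Ironridge=66 → close Dunmere (overflow 57)
  70÷1 = 70 each, +1 to first 0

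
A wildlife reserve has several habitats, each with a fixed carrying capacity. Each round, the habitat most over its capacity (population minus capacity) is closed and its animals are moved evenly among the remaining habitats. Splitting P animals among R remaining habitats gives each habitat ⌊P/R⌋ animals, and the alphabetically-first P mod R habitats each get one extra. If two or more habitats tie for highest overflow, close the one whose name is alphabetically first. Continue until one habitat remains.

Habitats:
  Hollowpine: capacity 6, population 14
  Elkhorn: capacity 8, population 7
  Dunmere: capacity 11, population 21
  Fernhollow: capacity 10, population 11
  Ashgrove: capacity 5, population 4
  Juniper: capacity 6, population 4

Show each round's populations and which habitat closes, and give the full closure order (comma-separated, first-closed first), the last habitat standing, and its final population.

Round 1: Ashgrove=4 Dunmere=21 Elkhorn=7 Fernhollow=11 Hollowpine=14 Juniper=4 → close Dunmere (overflow 10)
  21÷5 = 4 each, +1 to first 1
Round 2: Ashgrove=9 Elkhorn=11 Fernhollow=15 Hollowpine=18 Juniper=8 → close Hollowpine (overflow 12)
  18÷4 = 4 each, +1 to first 2
Round 3: Ashgrove=14 Elkhorn=16 Fernhollow=19 Juniper=12 → close Ashgrove (overflow 9)
  14÷3 = 4 each, +1 to first 2
Round 4: Elkhorn=21 Fernhollow=24 Juniper=16 → close Fernhollow (overflow 14)
  24÷2 = 12 each, +1 to first 0
Round 5: Elkhorn=33 Juniper=28 → close Elkhorn (overflow 25)
  33÷1 = 33 each, +1 to first 0

Closure order: Dunmere, Hollowpine, Ashgrove, Fernhollow, Elkhorn
Last habitat: Juniper with 61 animals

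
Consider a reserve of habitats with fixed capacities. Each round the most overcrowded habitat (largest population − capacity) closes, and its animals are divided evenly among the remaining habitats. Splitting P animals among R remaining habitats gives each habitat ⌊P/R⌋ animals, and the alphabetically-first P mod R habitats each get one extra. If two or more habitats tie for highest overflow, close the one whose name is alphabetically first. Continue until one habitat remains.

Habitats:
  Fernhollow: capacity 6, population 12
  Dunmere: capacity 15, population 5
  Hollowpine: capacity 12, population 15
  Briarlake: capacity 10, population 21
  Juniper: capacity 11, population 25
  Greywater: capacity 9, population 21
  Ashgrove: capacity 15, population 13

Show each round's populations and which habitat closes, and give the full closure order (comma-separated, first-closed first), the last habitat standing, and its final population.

Closure order: Juniper, Greywater, Briarlake, Fernhollow, Hollowpine, Ashgrove
Last habitat: Dunmere with 112 animals

Round 1: Ashgrove=13 Briarlake=21 Dunmere=5 Fernhollow=12 Greywater=21 Hollowpine=15 Juniper=25 → close Juniper (overflow 14)
  25÷6 = 4 each, +1 to first 1
Round 2: Ashgrove=18 Briarlake=25 Dunmere=9 Fernhollow=16 Greywater=25 Hollowpine=19 → close Greywater (overflow 16)
  25÷5 = 5 each, +1 to first 0
Round 3: Ashgrove=23 Briarlake=30 Dunmere=14 Fernhollow=21 Hollowpine=24 → close Briarlake (overflow 20)
  30÷4 = 7 each, +1 to first 2
Round 4: Ashgrove=31 Dunmere=22 Fernhollow=28 Hollowpine=31 → close Fernhollow (overflow 22)
  28÷3 = 9 each, +1 to first 1
Round 5: Ashgrove=41 Dunmere=31 Hollowpine=40 → close Hollowpine (overflow 28)
  40÷2 = 20 each, +1 to first 0
Round 6: Ashgrove=61 Dunmere=51 → close Ashgrove (overflow 46)
  61÷1 = 61 each, +1 to first 0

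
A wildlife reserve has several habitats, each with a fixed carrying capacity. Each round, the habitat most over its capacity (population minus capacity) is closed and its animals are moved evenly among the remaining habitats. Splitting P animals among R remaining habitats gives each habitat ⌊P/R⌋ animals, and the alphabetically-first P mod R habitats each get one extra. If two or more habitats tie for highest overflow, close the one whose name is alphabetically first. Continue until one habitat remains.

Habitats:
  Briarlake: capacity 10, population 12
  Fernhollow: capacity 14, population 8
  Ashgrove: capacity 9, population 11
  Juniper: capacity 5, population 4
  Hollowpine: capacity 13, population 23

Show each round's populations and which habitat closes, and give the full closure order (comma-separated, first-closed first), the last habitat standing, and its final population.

Round 1: Ashgrove=11 Briarlake=12 Fernhollow=8 Hollowpine=23 Juniper=4 → close Hollowpine (overflow 10)
  23÷4 = 5 each, +1 to first 3
Round 2: Ashgrove=17 Briarlake=18 Fernhollow=14 Juniper=9 → close Ashgrove (overflow 8)
  17÷3 = 5 each, +1 to first 2
Round 3: Briarlake=24 Fernhollow=20 Juniper=14 → close Briarlake (overflow 14)
  24÷2 = 12 each, +1 to first 0
Round 4: Fernhollow=32 Juniper=26 → close Juniper (overflow 21)
  26÷1 = 26 each, +1 to first 0

Closure order: Hollowpine, Ashgrove, Briarlake, Juniper
Last habitat: Fernhollow with 58 animals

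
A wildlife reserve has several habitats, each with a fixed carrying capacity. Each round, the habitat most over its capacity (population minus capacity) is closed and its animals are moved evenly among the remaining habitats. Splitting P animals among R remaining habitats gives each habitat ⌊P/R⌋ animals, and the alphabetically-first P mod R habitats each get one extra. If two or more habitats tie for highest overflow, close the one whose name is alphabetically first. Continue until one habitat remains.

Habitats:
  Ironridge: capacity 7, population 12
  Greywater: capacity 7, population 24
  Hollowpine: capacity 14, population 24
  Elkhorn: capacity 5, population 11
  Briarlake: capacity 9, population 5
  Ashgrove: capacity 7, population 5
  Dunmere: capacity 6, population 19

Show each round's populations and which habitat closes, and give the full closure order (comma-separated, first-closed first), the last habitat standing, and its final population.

Round 1: Ashgrove=5 Briarlake=5 Dunmere=19 Elkhorn=11 Greywater=24 Hollowpine=24 Ironridge=12 → close Greywater (overflow 17)
  24÷6 = 4 each, +1 to first 0
Round 2: Ashgrove=9 Briarlake=9 Dunmere=23 Elkhorn=15 Hollowpine=28 Ironridge=16 → close Dunmere (overflow 17)
  23÷5 = 4 each, +1 to first 3
Round 3: Ashgrove=14 Briarlake=14 Elkhorn=20 Hollowpine=32 Ironridge=20 → close Hollowpine (overflow 18)
  32÷4 = 8 each, +1 to first 0
Round 4: Ashgrove=22 Briarlake=22 Elkhorn=28 Ironridge=28 → close Elkhorn (overflow 23)
  28÷3 = 9 each, +1 to first 1
Round 5: Ashgrove=32 Briarlake=31 Ironridge=37 → close Ironridge (overflow 30)
  37÷2 = 18 each, +1 to first 1
Round 6: Ashgrove=51 Briarlake=49 → close Ashgrove (overflow 44)
  51÷1 = 51 each, +1 to first 0

Closure order: Greywater, Dunmere, Hollowpine, Elkhorn, Ironridge, Ashgrove
Last habitat: Briarlake with 100 animals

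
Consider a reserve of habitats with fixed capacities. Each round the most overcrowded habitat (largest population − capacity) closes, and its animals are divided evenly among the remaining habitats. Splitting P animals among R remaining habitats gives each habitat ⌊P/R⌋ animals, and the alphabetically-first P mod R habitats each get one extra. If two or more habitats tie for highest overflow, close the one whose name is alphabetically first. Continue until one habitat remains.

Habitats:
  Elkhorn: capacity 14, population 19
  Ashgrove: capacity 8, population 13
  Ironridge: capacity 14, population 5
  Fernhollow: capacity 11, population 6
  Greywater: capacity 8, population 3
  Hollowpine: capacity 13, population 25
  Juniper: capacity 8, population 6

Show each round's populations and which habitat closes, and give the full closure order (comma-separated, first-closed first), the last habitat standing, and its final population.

Closure order: Hollowpine, Ashgrove, Elkhorn, Juniper, Fernhollow, Greywater
Last habitat: Ironridge with 77 animals

Round 1: Ashgrove=13 Elkhorn=19 Fernhollow=6 Greywater=3 Hollowpine=25 Ironridge=5 Juniper=6 → close Hollowpine (overflow 12)
  25÷6 = 4 each, +1 to first 1
Round 2: Ashgrove=18 Elkhorn=23 Fernhollow=10 Greywater=7 Ironridge=9 Juniper=10 → close Ashgrove (overflow 10)
  18÷5 = 3 each, +1 to first 3
Round 3: Elkhorn=27 Fernhollow=14 Greywater=11 Ironridge=12 Juniper=13 → close Elkhorn (overflow 13)
  27÷4 = 6 each, +1 to first 3
Round 4: Fernhollow=21 Greywater=18 Ironridge=19 Juniper=19 → close Juniper (overflow 11)
  19÷3 = 6 each, +1 to first 1
Round 5: Fernhollow=28 Greywater=24 Ironridge=25 → close Fernhollow (overflow 17)
  28÷2 = 14 each, +1 to first 0
Round 6: Greywater=38 Ironridge=39 → close Greywater (overflow 30)
  38÷1 = 38 each, +1 to first 0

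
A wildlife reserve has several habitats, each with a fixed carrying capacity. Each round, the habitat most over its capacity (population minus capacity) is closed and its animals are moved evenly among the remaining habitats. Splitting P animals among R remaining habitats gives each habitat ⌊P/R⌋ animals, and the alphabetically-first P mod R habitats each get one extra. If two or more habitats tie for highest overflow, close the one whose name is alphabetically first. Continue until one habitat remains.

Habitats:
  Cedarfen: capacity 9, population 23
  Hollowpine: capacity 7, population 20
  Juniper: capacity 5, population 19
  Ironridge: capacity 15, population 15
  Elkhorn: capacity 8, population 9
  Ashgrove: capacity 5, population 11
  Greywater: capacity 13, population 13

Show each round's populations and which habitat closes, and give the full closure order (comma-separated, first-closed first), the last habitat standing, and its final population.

Round 1: Ashgrove=11 Cedarfen=23 Elkhorn=9 Greywater=13 Hollowpine=20 Ironridge=15 Juniper=19 → close Cedarfen (overflow 14)
  23÷6 = 3 each, +1 to first 5
Round 2: Ashgrove=15 Elkhorn=13 Greywater=17 Hollowpine=24 Ironridge=19 Juniper=22 → close Hollowpine (overflow 17)
  24÷5 = 4 each, +1 to first 4
Round 3: Ashgrove=20 Elkhorn=18 Greywater=22 Ironridge=24 Juniper=26 → close Juniper (overflow 21)
  26÷4 = 6 each, +1 to first 2
Round 4: Ashgrove=27 Elkhorn=25 Greywater=28 Ironridge=30 → close Ashgrove (overflow 22)
  27÷3 = 9 each, +1 to first 0
Round 5: Elkhorn=34 Greywater=37 Ironridge=39 → close Elkhorn (overflow 26)
  34÷2 = 17 each, +1 to first 0
Round 6: Greywater=54 Ironridge=56 → close Greywater (overflow 41)
  54÷1 = 54 each, +1 to first 0

Closure order: Cedarfen, Hollowpine, Juniper, Ashgrove, Elkhorn, Greywater
Last habitat: Ironridge with 110 animals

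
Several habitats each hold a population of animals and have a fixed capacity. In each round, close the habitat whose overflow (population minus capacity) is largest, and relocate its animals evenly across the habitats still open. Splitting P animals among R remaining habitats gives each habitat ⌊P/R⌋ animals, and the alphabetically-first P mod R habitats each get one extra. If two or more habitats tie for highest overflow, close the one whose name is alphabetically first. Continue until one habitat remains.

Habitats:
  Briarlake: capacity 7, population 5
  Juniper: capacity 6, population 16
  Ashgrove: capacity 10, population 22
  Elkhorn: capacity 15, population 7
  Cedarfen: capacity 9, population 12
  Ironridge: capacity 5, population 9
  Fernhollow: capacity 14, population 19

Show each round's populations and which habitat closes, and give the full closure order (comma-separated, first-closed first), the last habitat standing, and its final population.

Closure order: Ashgrove, Juniper, Fernhollow, Cedarfen, Ironridge, Briarlake
Last habitat: Elkhorn with 90 animals

Round 1: Ashgrove=22 Briarlake=5 Cedarfen=12 Elkhorn=7 Fernhollow=19 Ironridge=9 Juniper=16 → close Ashgrove (overflow 12)
  22÷6 = 3 each, +1 to first 4
Round 2: Briarlake=9 Cedarfen=16 Elkhorn=11 Fernhollow=23 Ironridge=12 Juniper=19 → close Juniper (overflow 13)
  19÷5 = 3 each, +1 to first 4
Round 3: Briarlake=13 Cedarfen=20 Elkhorn=15 Fernhollow=27 Ironridge=15 → close Fernhollow (overflow 13)
  27÷4 = 6 each, +1 to first 3
Round 4: Briarlake=20 Cedarfen=27 Elkhorn=22 Ironridge=21 → close Cedarfen (overflow 18)
  27÷3 = 9 each, +1 to first 0
Round 5: Briarlake=29 Elkhorn=31 Ironridge=30 → close Ironridge (overflow 25)
  30÷2 = 15 each, +1 to first 0
Round 6: Briarlake=44 Elkhorn=46 → close Briarlake (overflow 37)
  44÷1 = 44 each, +1 to first 0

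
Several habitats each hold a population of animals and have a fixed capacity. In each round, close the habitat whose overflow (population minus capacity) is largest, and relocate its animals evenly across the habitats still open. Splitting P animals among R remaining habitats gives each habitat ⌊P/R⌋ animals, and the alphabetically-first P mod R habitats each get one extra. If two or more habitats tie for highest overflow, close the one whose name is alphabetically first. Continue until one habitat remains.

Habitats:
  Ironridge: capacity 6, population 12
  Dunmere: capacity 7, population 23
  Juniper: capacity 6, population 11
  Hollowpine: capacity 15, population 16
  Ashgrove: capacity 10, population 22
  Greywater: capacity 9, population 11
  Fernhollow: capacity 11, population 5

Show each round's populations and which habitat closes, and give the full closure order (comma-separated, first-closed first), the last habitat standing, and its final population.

Round 1: Ashgrove=22 Dunmere=23 Fernhollow=5 Greywater=11 Hollowpine=16 Ironridge=12 Juniper=11 → close Dunmere (overflow 16)
  23÷6 = 3 each, +1 to first 5
Round 2: Ashgrove=26 Fernhollow=9 Greywater=15 Hollowpine=20 Ironridge=16 Juniper=14 → close Ashgrove (overflow 16)
  26÷5 = 5 each, +1 to first 1
Round 3: Fernhollow=15 Greywater=20 Hollowpine=25 Ironridge=21 Juniper=19 → close Ironridge (overflow 15)
  21÷4 = 5 each, +1 to first 1
Round 4: Fernhollow=21 Greywater=25 Hollowpine=30 Juniper=24 → close Juniper (overflow 18)
  24÷3 = 8 each, +1 to first 0
Round 5: Fernhollow=29 Greywater=33 Hollowpine=38 → close Greywater (overflow 24)
  33÷2 = 16 each, +1 to first 1
Round 6: Fernhollow=46 Hollowpine=54 → close Hollowpine (overflow 39)
  54÷1 = 54 each, +1 to first 0

Closure order: Dunmere, Ashgrove, Ironridge, Juniper, Greywater, Hollowpine
Last habitat: Fernhollow with 100 animals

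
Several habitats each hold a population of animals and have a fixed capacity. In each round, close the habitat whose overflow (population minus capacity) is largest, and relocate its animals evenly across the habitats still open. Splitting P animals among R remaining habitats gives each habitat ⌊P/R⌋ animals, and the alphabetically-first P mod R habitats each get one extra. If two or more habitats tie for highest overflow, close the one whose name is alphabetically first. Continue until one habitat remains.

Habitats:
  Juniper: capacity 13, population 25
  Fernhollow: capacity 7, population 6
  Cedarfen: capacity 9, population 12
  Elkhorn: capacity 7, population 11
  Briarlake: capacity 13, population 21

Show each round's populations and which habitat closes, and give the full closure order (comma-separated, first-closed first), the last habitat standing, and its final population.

Round 1: Briarlake=21 Cedarfen=12 Elkhorn=11 Fernhollow=6 Juniper=25 → close Juniper (overflow 12)
  25÷4 = 6 each, +1 to first 1
Round 2: Briarlake=28 Cedarfen=18 Elkhorn=17 Fernhollow=12 → close Briarlake (overflow 15)
  28÷3 = 9 each, +1 to first 1
Round 3: Cedarfen=28 Elkhorn=26 Fernhollow=21 → close Cedarfen (overflow 19)
  28÷2 = 14 each, +1 to first 0
Round 4: Elkhorn=40 Fernhollow=35 → close Elkhorn (overflow 33)
  40÷1 = 40 each, +1 to first 0

Closure order: Juniper, Briarlake, Cedarfen, Elkhorn
Last habitat: Fernhollow with 75 animals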